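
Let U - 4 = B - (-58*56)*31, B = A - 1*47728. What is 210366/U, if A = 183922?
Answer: 2697/3037 ≈ 0.88805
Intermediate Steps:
B = 136194 (B = 183922 - 1*47728 = 183922 - 47728 = 136194)
U = 236886 (U = 4 + (136194 - (-58*56)*31) = 4 + (136194 - (-3248)*31) = 4 + (136194 - 1*(-100688)) = 4 + (136194 + 100688) = 4 + 236882 = 236886)
210366/U = 210366/236886 = 210366*(1/236886) = 2697/3037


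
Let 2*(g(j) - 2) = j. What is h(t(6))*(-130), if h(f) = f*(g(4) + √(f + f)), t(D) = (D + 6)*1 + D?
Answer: -23400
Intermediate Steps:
g(j) = 2 + j/2
t(D) = 6 + 2*D (t(D) = (6 + D)*1 + D = (6 + D) + D = 6 + 2*D)
h(f) = f*(4 + √2*√f) (h(f) = f*((2 + (½)*4) + √(f + f)) = f*((2 + 2) + √(2*f)) = f*(4 + √2*√f))
h(t(6))*(-130) = (4*(6 + 2*6) + √2*(6 + 2*6)^(3/2))*(-130) = (4*(6 + 12) + √2*(6 + 12)^(3/2))*(-130) = (4*18 + √2*18^(3/2))*(-130) = (72 + √2*(54*√2))*(-130) = (72 + 108)*(-130) = 180*(-130) = -23400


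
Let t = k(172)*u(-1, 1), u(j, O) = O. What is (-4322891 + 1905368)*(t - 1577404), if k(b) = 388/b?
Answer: 163976414862825/43 ≈ 3.8134e+12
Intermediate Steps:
t = 97/43 (t = (388/172)*1 = (388*(1/172))*1 = (97/43)*1 = 97/43 ≈ 2.2558)
(-4322891 + 1905368)*(t - 1577404) = (-4322891 + 1905368)*(97/43 - 1577404) = -2417523*(-67828275/43) = 163976414862825/43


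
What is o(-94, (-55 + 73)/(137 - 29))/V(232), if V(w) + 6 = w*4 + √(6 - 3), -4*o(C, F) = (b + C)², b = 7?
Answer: -3489309/1700162 + 7569*√3/3400324 ≈ -2.0485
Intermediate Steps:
o(C, F) = -(7 + C)²/4
V(w) = -6 + √3 + 4*w (V(w) = -6 + (w*4 + √(6 - 3)) = -6 + (4*w + √3) = -6 + (√3 + 4*w) = -6 + √3 + 4*w)
o(-94, (-55 + 73)/(137 - 29))/V(232) = (-(7 - 94)²/4)/(-6 + √3 + 4*232) = (-¼*(-87)²)/(-6 + √3 + 928) = (-¼*7569)/(922 + √3) = -7569/(4*(922 + √3))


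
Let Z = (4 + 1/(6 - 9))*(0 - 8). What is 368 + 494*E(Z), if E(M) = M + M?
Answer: -85840/3 ≈ -28613.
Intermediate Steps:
Z = -88/3 (Z = (4 + 1/(-3))*(-8) = (4 - 1/3)*(-8) = (11/3)*(-8) = -88/3 ≈ -29.333)
E(M) = 2*M
368 + 494*E(Z) = 368 + 494*(2*(-88/3)) = 368 + 494*(-176/3) = 368 - 86944/3 = -85840/3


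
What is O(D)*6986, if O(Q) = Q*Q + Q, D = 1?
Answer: 13972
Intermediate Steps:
O(Q) = Q + Q**2 (O(Q) = Q**2 + Q = Q + Q**2)
O(D)*6986 = (1*(1 + 1))*6986 = (1*2)*6986 = 2*6986 = 13972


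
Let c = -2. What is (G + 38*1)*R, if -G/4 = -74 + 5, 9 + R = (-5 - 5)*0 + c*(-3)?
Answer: -942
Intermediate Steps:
R = -3 (R = -9 + ((-5 - 5)*0 - 2*(-3)) = -9 + (-10*0 + 6) = -9 + (0 + 6) = -9 + 6 = -3)
G = 276 (G = -4*(-74 + 5) = -4*(-69) = 276)
(G + 38*1)*R = (276 + 38*1)*(-3) = (276 + 38)*(-3) = 314*(-3) = -942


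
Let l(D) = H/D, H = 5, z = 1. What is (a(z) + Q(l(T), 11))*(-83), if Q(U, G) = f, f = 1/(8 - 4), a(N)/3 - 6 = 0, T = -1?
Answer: -6059/4 ≈ -1514.8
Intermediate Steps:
l(D) = 5/D
a(N) = 18 (a(N) = 18 + 3*0 = 18 + 0 = 18)
f = ¼ (f = 1/4 = ¼ ≈ 0.25000)
Q(U, G) = ¼
(a(z) + Q(l(T), 11))*(-83) = (18 + ¼)*(-83) = (73/4)*(-83) = -6059/4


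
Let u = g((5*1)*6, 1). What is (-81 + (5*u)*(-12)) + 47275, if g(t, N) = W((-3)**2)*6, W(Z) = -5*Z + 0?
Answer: 63394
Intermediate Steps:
W(Z) = -5*Z
g(t, N) = -270 (g(t, N) = -5*(-3)**2*6 = -5*9*6 = -45*6 = -270)
u = -270
(-81 + (5*u)*(-12)) + 47275 = (-81 + (5*(-270))*(-12)) + 47275 = (-81 - 1350*(-12)) + 47275 = (-81 + 16200) + 47275 = 16119 + 47275 = 63394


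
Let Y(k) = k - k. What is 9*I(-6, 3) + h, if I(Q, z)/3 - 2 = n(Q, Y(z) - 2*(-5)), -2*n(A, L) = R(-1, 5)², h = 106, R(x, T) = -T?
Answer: -355/2 ≈ -177.50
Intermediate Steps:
Y(k) = 0
n(A, L) = -25/2 (n(A, L) = -(-1*5)²/2 = -½*(-5)² = -½*25 = -25/2)
I(Q, z) = -63/2 (I(Q, z) = 6 + 3*(-25/2) = 6 - 75/2 = -63/2)
9*I(-6, 3) + h = 9*(-63/2) + 106 = -567/2 + 106 = -355/2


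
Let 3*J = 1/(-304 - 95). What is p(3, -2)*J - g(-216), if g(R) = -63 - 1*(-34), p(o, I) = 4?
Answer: 34709/1197 ≈ 28.997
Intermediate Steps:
g(R) = -29 (g(R) = -63 + 34 = -29)
J = -1/1197 (J = 1/(3*(-304 - 95)) = (1/3)/(-399) = (1/3)*(-1/399) = -1/1197 ≈ -0.00083542)
p(3, -2)*J - g(-216) = 4*(-1/1197) - 1*(-29) = -4/1197 + 29 = 34709/1197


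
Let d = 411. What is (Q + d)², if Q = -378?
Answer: 1089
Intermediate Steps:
(Q + d)² = (-378 + 411)² = 33² = 1089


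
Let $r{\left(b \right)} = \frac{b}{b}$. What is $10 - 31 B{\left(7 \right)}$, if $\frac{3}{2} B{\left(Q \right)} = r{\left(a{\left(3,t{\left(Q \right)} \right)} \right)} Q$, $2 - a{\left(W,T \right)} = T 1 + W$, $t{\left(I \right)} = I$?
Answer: $- \frac{404}{3} \approx -134.67$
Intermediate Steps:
$a{\left(W,T \right)} = 2 - T - W$ ($a{\left(W,T \right)} = 2 - \left(T 1 + W\right) = 2 - \left(T + W\right) = 2 - T - W$)
$r{\left(b \right)} = 1$
$B{\left(Q \right)} = \frac{2 Q}{3}$ ($B{\left(Q \right)} = \frac{2 \cdot 1 Q}{3} = \frac{2 Q}{3}$)
$10 - 31 B{\left(7 \right)} = 10 - 31 \cdot \frac{2}{3} \cdot 7 = 10 - \frac{434}{3} = - \frac{404}{3}$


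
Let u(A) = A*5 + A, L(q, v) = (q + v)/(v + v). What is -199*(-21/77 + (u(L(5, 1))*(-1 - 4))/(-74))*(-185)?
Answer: 382080/11 ≈ 34735.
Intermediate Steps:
L(q, v) = (q + v)/(2*v) (L(q, v) = (q + v)/((2*v)) = (q + v)*(1/(2*v)) = (q + v)/(2*v))
u(A) = 6*A (u(A) = 5*A + A = 6*A)
-199*(-21/77 + (u(L(5, 1))*(-1 - 4))/(-74))*(-185) = -199*(-21/77 + ((6*((½)*(5 + 1)/1))*(-1 - 4))/(-74))*(-185) = -199*(-21*1/77 + ((6*((½)*1*6))*(-5))*(-1/74))*(-185) = -199*(-3/11 + ((6*3)*(-5))*(-1/74))*(-185) = -199*(-3/11 + (18*(-5))*(-1/74))*(-185) = -199*(-3/11 - 90*(-1/74))*(-185) = -199*(-3/11 + 45/37)*(-185) = -199*384/407*(-185) = -76416/407*(-185) = 382080/11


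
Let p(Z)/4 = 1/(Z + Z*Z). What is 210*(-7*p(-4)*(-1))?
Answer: 490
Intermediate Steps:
p(Z) = 4/(Z + Z**2) (p(Z) = 4/(Z + Z*Z) = 4/(Z + Z**2))
210*(-7*p(-4)*(-1)) = 210*(-28/((-4)*(1 - 4))*(-1)) = 210*(-28*(-1)/(4*(-3))*(-1)) = 210*(-28*(-1)*(-1)/(4*3)*(-1)) = 210*(-7*1/3*(-1)) = 210*(-7/3*(-1)) = 210*(7/3) = 490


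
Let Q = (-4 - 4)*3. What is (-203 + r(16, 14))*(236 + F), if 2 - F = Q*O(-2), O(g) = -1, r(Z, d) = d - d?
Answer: -43442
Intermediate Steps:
r(Z, d) = 0
Q = -24 (Q = -8*3 = -24)
F = -22 (F = 2 - (-24)*(-1) = 2 - 1*24 = 2 - 24 = -22)
(-203 + r(16, 14))*(236 + F) = (-203 + 0)*(236 - 22) = -203*214 = -43442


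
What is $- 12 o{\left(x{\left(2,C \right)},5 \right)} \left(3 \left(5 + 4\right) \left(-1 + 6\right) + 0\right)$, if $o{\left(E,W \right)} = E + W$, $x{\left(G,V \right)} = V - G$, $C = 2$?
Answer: $-8100$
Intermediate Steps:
$- 12 o{\left(x{\left(2,C \right)},5 \right)} \left(3 \left(5 + 4\right) \left(-1 + 6\right) + 0\right) = - 12 \left(\left(2 - 2\right) + 5\right) \left(3 \left(5 + 4\right) \left(-1 + 6\right) + 0\right) = - 12 \left(\left(2 - 2\right) + 5\right) \left(3 \cdot 9 \cdot 5 + 0\right) = - 12 \left(0 + 5\right) \left(3 \cdot 45 + 0\right) = \left(-12\right) 5 \left(135 + 0\right) = \left(-60\right) 135 = -8100$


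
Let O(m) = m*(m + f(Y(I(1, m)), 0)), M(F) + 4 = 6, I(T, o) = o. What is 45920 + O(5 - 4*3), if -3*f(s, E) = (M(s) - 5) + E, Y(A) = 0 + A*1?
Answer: 45962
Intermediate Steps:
M(F) = 2 (M(F) = -4 + 6 = 2)
Y(A) = A (Y(A) = 0 + A = A)
f(s, E) = 1 - E/3 (f(s, E) = -((2 - 5) + E)/3 = -(-3 + E)/3 = 1 - E/3)
O(m) = m*(1 + m) (O(m) = m*(m + (1 - ⅓*0)) = m*(m + (1 + 0)) = m*(m + 1) = m*(1 + m))
45920 + O(5 - 4*3) = 45920 + (5 - 4*3)*(1 + (5 - 4*3)) = 45920 + (5 - 12)*(1 + (5 - 12)) = 45920 - 7*(1 - 7) = 45920 - 7*(-6) = 45920 + 42 = 45962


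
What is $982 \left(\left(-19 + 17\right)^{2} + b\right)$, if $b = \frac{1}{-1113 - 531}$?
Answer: $\frac{3228325}{822} \approx 3927.4$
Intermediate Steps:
$b = - \frac{1}{1644}$ ($b = \frac{1}{-1644} = - \frac{1}{1644} \approx -0.00060827$)
$982 \left(\left(-19 + 17\right)^{2} + b\right) = 982 \left(\left(-19 + 17\right)^{2} - \frac{1}{1644}\right) = 982 \left(\left(-2\right)^{2} - \frac{1}{1644}\right) = 982 \left(4 - \frac{1}{1644}\right) = 982 \cdot \frac{6575}{1644} = \frac{3228325}{822}$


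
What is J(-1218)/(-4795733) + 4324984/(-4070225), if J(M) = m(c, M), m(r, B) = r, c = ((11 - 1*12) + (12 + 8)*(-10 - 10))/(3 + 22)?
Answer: -20741403206863/19519712349925 ≈ -1.0626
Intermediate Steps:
c = -401/25 (c = ((11 - 12) + 20*(-20))/25 = (-1 - 400)*(1/25) = -401*1/25 = -401/25 ≈ -16.040)
J(M) = -401/25
J(-1218)/(-4795733) + 4324984/(-4070225) = -401/25/(-4795733) + 4324984/(-4070225) = -401/25*(-1/4795733) + 4324984*(-1/4070225) = 401/119893325 - 4324984/4070225 = -20741403206863/19519712349925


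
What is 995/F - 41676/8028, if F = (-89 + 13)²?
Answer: -19394393/3864144 ≈ -5.0191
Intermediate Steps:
F = 5776 (F = (-76)² = 5776)
995/F - 41676/8028 = 995/5776 - 41676/8028 = 995*(1/5776) - 41676*1/8028 = 995/5776 - 3473/669 = -19394393/3864144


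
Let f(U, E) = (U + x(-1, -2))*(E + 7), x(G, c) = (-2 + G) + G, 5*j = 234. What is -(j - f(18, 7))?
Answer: 746/5 ≈ 149.20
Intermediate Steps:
j = 234/5 (j = (1/5)*234 = 234/5 ≈ 46.800)
x(G, c) = -2 + 2*G
f(U, E) = (-4 + U)*(7 + E) (f(U, E) = (U + (-2 + 2*(-1)))*(E + 7) = (U + (-2 - 2))*(7 + E) = (U - 4)*(7 + E) = (-4 + U)*(7 + E))
-(j - f(18, 7)) = -(234/5 - (-28 - 4*7 + 7*18 + 7*18)) = -(234/5 - (-28 - 28 + 126 + 126)) = -(234/5 - 1*196) = -(234/5 - 196) = -1*(-746/5) = 746/5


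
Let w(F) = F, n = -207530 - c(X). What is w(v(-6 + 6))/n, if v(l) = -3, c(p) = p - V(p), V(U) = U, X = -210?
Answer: 3/207530 ≈ 1.4456e-5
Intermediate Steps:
c(p) = 0 (c(p) = p - p = 0)
n = -207530 (n = -207530 - 1*0 = -207530 + 0 = -207530)
w(v(-6 + 6))/n = -3/(-207530) = -3*(-1/207530) = 3/207530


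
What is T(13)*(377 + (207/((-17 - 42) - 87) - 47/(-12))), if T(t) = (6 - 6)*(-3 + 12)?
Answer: 0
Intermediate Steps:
T(t) = 0 (T(t) = 0*9 = 0)
T(13)*(377 + (207/((-17 - 42) - 87) - 47/(-12))) = 0*(377 + (207/((-17 - 42) - 87) - 47/(-12))) = 0*(377 + (207/(-59 - 87) - 47*(-1/12))) = 0*(377 + (207/(-146) + 47/12)) = 0*(377 + (207*(-1/146) + 47/12)) = 0*(377 + (-207/146 + 47/12)) = 0*(377 + 2189/876) = 0*(332441/876) = 0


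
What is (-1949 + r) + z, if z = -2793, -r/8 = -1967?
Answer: 10994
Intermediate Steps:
r = 15736 (r = -8*(-1967) = 15736)
(-1949 + r) + z = (-1949 + 15736) - 2793 = 13787 - 2793 = 10994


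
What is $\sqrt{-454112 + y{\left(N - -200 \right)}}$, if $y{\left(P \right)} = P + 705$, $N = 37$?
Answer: $i \sqrt{453170} \approx 673.18 i$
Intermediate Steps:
$y{\left(P \right)} = 705 + P$
$\sqrt{-454112 + y{\left(N - -200 \right)}} = \sqrt{-454112 + \left(705 + \left(37 - -200\right)\right)} = \sqrt{-454112 + \left(705 + \left(37 + 200\right)\right)} = \sqrt{-454112 + \left(705 + 237\right)} = \sqrt{-454112 + 942} = \sqrt{-453170} = i \sqrt{453170}$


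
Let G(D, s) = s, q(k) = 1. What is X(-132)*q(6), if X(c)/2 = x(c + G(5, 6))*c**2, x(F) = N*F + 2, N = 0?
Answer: 69696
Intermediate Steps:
x(F) = 2 (x(F) = 0*F + 2 = 0 + 2 = 2)
X(c) = 4*c**2 (X(c) = 2*(2*c**2) = 4*c**2)
X(-132)*q(6) = (4*(-132)**2)*1 = (4*17424)*1 = 69696*1 = 69696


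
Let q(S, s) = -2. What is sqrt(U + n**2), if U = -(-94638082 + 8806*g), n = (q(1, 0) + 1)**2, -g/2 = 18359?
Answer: sqrt(417976791) ≈ 20444.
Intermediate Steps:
g = -36718 (g = -2*18359 = -36718)
n = 1 (n = (-2 + 1)**2 = (-1)**2 = 1)
U = 417976790 (U = -8806/(1/(-36718 - 10747)) = -8806/(1/(-47465)) = -8806/(-1/47465) = -8806*(-47465) = 417976790)
sqrt(U + n**2) = sqrt(417976790 + 1**2) = sqrt(417976790 + 1) = sqrt(417976791)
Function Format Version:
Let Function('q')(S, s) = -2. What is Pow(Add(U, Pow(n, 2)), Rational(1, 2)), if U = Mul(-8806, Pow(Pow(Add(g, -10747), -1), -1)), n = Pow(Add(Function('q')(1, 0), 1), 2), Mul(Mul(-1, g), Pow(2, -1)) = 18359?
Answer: Pow(417976791, Rational(1, 2)) ≈ 20444.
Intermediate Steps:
g = -36718 (g = Mul(-2, 18359) = -36718)
n = 1 (n = Pow(Add(-2, 1), 2) = Pow(-1, 2) = 1)
U = 417976790 (U = Mul(-8806, Pow(Pow(Add(-36718, -10747), -1), -1)) = Mul(-8806, Pow(Pow(-47465, -1), -1)) = Mul(-8806, Pow(Rational(-1, 47465), -1)) = Mul(-8806, -47465) = 417976790)
Pow(Add(U, Pow(n, 2)), Rational(1, 2)) = Pow(Add(417976790, Pow(1, 2)), Rational(1, 2)) = Pow(Add(417976790, 1), Rational(1, 2)) = Pow(417976791, Rational(1, 2))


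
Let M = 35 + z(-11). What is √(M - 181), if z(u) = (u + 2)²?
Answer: I*√65 ≈ 8.0623*I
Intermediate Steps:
z(u) = (2 + u)²
M = 116 (M = 35 + (2 - 11)² = 35 + (-9)² = 35 + 81 = 116)
√(M - 181) = √(116 - 181) = √(-65) = I*√65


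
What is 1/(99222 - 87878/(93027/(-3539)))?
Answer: 93027/9541325236 ≈ 9.7499e-6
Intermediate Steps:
1/(99222 - 87878/(93027/(-3539))) = 1/(99222 - 87878/(93027*(-1/3539))) = 1/(99222 - 87878/(-93027/3539)) = 1/(99222 - 87878*(-3539/93027)) = 1/(99222 + 311000242/93027) = 1/(9541325236/93027) = 93027/9541325236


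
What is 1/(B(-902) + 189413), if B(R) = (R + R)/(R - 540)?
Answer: 721/136567675 ≈ 5.2794e-6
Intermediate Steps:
B(R) = 2*R/(-540 + R) (B(R) = (2*R)/(-540 + R) = 2*R/(-540 + R))
1/(B(-902) + 189413) = 1/(2*(-902)/(-540 - 902) + 189413) = 1/(2*(-902)/(-1442) + 189413) = 1/(2*(-902)*(-1/1442) + 189413) = 1/(902/721 + 189413) = 1/(136567675/721) = 721/136567675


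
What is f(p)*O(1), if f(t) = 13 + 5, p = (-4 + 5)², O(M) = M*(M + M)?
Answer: 36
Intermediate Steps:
O(M) = 2*M² (O(M) = M*(2*M) = 2*M²)
p = 1 (p = 1² = 1)
f(t) = 18
f(p)*O(1) = 18*(2*1²) = 18*(2*1) = 18*2 = 36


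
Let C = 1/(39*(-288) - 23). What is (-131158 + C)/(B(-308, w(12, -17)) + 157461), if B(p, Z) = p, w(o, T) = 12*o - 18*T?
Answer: -1476183291/1768757015 ≈ -0.83459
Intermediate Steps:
w(o, T) = -18*T + 12*o
C = -1/11255 (C = 1/(-11232 - 23) = 1/(-11255) = -1/11255 ≈ -8.8849e-5)
(-131158 + C)/(B(-308, w(12, -17)) + 157461) = (-131158 - 1/11255)/(-308 + 157461) = -1476183291/11255/157153 = -1476183291/11255*1/157153 = -1476183291/1768757015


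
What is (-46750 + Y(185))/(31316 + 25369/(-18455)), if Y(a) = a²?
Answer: -77049625/192637137 ≈ -0.39997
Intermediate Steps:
(-46750 + Y(185))/(31316 + 25369/(-18455)) = (-46750 + 185²)/(31316 + 25369/(-18455)) = (-46750 + 34225)/(31316 + 25369*(-1/18455)) = -12525/(31316 - 25369/18455) = -12525/577911411/18455 = -12525*18455/577911411 = -77049625/192637137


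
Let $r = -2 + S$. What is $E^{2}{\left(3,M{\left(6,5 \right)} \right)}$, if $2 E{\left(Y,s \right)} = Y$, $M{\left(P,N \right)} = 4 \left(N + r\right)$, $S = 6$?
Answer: $\frac{9}{4} \approx 2.25$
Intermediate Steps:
$r = 4$ ($r = -2 + 6 = 4$)
$M{\left(P,N \right)} = 16 + 4 N$ ($M{\left(P,N \right)} = 4 \left(N + 4\right) = 4 \left(4 + N\right) = 16 + 4 N$)
$E{\left(Y,s \right)} = \frac{Y}{2}$
$E^{2}{\left(3,M{\left(6,5 \right)} \right)} = \left(\frac{1}{2} \cdot 3\right)^{2} = \left(\frac{3}{2}\right)^{2} = \frac{9}{4}$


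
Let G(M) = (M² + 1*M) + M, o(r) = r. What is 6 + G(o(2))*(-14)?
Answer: -106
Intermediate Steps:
G(M) = M² + 2*M (G(M) = (M² + M) + M = (M + M²) + M = M² + 2*M)
6 + G(o(2))*(-14) = 6 + (2*(2 + 2))*(-14) = 6 + (2*4)*(-14) = 6 + 8*(-14) = 6 - 112 = -106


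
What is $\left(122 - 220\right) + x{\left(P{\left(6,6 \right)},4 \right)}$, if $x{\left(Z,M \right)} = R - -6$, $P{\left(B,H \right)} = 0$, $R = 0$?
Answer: $-92$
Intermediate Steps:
$x{\left(Z,M \right)} = 6$ ($x{\left(Z,M \right)} = 0 - -6 = 0 + 6 = 6$)
$\left(122 - 220\right) + x{\left(P{\left(6,6 \right)},4 \right)} = \left(122 - 220\right) + 6 = -98 + 6 = -92$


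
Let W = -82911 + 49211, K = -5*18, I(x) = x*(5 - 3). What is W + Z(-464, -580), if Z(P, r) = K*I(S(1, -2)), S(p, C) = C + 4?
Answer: -34060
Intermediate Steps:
S(p, C) = 4 + C
I(x) = 2*x (I(x) = x*2 = 2*x)
K = -90
Z(P, r) = -360 (Z(P, r) = -180*(4 - 2) = -180*2 = -90*4 = -360)
W = -33700
W + Z(-464, -580) = -33700 - 360 = -34060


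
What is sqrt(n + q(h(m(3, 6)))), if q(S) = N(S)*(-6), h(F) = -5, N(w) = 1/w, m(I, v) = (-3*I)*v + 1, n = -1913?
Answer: 11*I*sqrt(395)/5 ≈ 43.724*I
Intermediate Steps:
m(I, v) = 1 - 3*I*v (m(I, v) = -3*I*v + 1 = 1 - 3*I*v)
q(S) = -6/S
sqrt(n + q(h(m(3, 6)))) = sqrt(-1913 - 6/(-5)) = sqrt(-1913 - 6*(-1/5)) = sqrt(-1913 + 6/5) = sqrt(-9559/5) = 11*I*sqrt(395)/5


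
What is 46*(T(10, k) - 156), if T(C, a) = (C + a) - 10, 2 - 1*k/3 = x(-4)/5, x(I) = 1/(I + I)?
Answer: -137931/20 ≈ -6896.5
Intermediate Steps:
x(I) = 1/(2*I)
k = 243/40 (k = 6 - 3*(½)/(-4)/5 = 6 - 3*(½)*(-¼)/5 = 6 - 3*(-1)/(5*8) = 6 - 3*(-1/40) = 6 + 3/40 = 243/40 ≈ 6.0750)
T(C, a) = -10 + C + a
46*(T(10, k) - 156) = 46*((-10 + 10 + 243/40) - 156) = 46*(243/40 - 156) = 46*(-5997/40) = -137931/20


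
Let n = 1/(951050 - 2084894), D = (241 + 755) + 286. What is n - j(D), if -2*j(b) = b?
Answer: 726794003/1133844 ≈ 641.00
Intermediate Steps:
D = 1282 (D = 996 + 286 = 1282)
j(b) = -b/2
n = -1/1133844 (n = 1/(-1133844) = -1/1133844 ≈ -8.8196e-7)
n - j(D) = -1/1133844 - (-1)*1282/2 = -1/1133844 - 1*(-641) = -1/1133844 + 641 = 726794003/1133844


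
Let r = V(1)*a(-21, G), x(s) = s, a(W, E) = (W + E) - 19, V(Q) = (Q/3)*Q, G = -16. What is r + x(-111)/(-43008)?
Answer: -802705/43008 ≈ -18.664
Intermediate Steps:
V(Q) = Q²/3 (V(Q) = (Q*(⅓))*Q = (Q/3)*Q = Q²/3)
a(W, E) = -19 + E + W (a(W, E) = (E + W) - 19 = -19 + E + W)
r = -56/3 (r = ((⅓)*1²)*(-19 - 16 - 21) = ((⅓)*1)*(-56) = (⅓)*(-56) = -56/3 ≈ -18.667)
r + x(-111)/(-43008) = -56/3 - 111/(-43008) = -56/3 - 111*(-1/43008) = -56/3 + 37/14336 = -802705/43008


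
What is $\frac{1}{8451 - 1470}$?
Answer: $\frac{1}{6981} \approx 0.00014325$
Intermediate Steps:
$\frac{1}{8451 - 1470} = \frac{1}{6981}$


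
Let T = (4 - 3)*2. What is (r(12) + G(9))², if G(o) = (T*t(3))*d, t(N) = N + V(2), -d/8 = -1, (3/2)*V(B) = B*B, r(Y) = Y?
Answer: 94864/9 ≈ 10540.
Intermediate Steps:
V(B) = 2*B²/3 (V(B) = 2*(B*B)/3 = 2*B²/3)
T = 2 (T = 1*2 = 2)
d = 8 (d = -8*(-1) = 8)
t(N) = 8/3 + N (t(N) = N + (⅔)*2² = N + (⅔)*4 = N + 8/3 = 8/3 + N)
G(o) = 272/3 (G(o) = (2*(8/3 + 3))*8 = (2*(17/3))*8 = (34/3)*8 = 272/3)
(r(12) + G(9))² = (12 + 272/3)² = (308/3)² = 94864/9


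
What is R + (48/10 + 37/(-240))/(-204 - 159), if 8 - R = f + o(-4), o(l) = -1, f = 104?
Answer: -1655503/17424 ≈ -95.013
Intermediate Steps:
R = -95 (R = 8 - (104 - 1) = 8 - 1*103 = 8 - 103 = -95)
R + (48/10 + 37/(-240))/(-204 - 159) = -95 + (48/10 + 37/(-240))/(-204 - 159) = -95 + (48*(⅒) + 37*(-1/240))/(-363) = -95 + (24/5 - 37/240)*(-1/363) = -95 + (223/48)*(-1/363) = -95 - 223/17424 = -1655503/17424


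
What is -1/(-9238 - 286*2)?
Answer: 1/9810 ≈ 0.00010194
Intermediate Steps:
-1/(-9238 - 286*2) = -1/(-9238 - 572) = -1/(-9810) = -1*(-1/9810) = 1/9810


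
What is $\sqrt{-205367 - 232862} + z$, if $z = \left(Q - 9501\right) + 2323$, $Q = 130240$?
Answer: $123062 + i \sqrt{438229} \approx 1.2306 \cdot 10^{5} + 661.99 i$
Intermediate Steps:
$z = 123062$ ($z = \left(130240 - 9501\right) + 2323 = 120739 + 2323 = 123062$)
$\sqrt{-205367 - 232862} + z = \sqrt{-205367 - 232862} + 123062 = \sqrt{-438229} + 123062 = i \sqrt{438229} + 123062 = 123062 + i \sqrt{438229}$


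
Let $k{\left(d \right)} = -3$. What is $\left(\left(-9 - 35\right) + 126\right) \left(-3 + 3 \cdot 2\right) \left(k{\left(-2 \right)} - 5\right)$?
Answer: $-1968$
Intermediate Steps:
$\left(\left(-9 - 35\right) + 126\right) \left(-3 + 3 \cdot 2\right) \left(k{\left(-2 \right)} - 5\right) = \left(\left(-9 - 35\right) + 126\right) \left(-3 + 3 \cdot 2\right) \left(-3 - 5\right) = \left(\left(-9 - 35\right) + 126\right) \left(-3 + 6\right) \left(-8\right) = \left(-44 + 126\right) 3 \left(-8\right) = 82 \left(-24\right) = -1968$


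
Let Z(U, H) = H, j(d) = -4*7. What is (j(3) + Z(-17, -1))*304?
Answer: -8816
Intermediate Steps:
j(d) = -28
(j(3) + Z(-17, -1))*304 = (-28 - 1)*304 = -29*304 = -8816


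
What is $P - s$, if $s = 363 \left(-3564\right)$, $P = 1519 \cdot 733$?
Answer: $2407159$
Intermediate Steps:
$P = 1113427$
$s = -1293732$
$P - s = 1113427 - -1293732 = 1113427 + 1293732 = 2407159$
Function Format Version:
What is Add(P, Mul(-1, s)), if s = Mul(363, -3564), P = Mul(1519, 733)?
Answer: 2407159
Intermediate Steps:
P = 1113427
s = -1293732
Add(P, Mul(-1, s)) = Add(1113427, Mul(-1, -1293732)) = Add(1113427, 1293732) = 2407159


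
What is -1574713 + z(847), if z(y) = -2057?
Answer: -1576770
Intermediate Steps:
-1574713 + z(847) = -1574713 - 2057 = -1576770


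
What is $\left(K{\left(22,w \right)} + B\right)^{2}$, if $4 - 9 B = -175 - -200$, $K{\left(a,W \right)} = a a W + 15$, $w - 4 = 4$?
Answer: $\frac{135815716}{9} \approx 1.5091 \cdot 10^{7}$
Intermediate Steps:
$w = 8$ ($w = 4 + 4 = 8$)
$K{\left(a,W \right)} = 15 + W a^{2}$ ($K{\left(a,W \right)} = a^{2} W + 15 = W a^{2} + 15 = 15 + W a^{2}$)
$B = - \frac{7}{3}$ ($B = \frac{4}{9} - \frac{-175 - -200}{9} = \frac{4}{9} - \frac{-175 + 200}{9} = \frac{4}{9} - \frac{25}{9} = - \frac{7}{3} \approx -2.3333$)
$\left(K{\left(22,w \right)} + B\right)^{2} = \left(\left(15 + 8 \cdot 22^{2}\right) - \frac{7}{3}\right)^{2} = \left(\left(15 + 8 \cdot 484\right) - \frac{7}{3}\right)^{2} = \left(\left(15 + 3872\right) - \frac{7}{3}\right)^{2} = \left(3887 - \frac{7}{3}\right)^{2} = \left(\frac{11654}{3}\right)^{2} = \frac{135815716}{9}$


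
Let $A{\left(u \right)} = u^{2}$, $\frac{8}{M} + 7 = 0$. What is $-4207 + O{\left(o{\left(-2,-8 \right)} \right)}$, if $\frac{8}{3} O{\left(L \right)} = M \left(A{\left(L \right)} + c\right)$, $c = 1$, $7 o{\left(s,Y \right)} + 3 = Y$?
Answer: $- \frac{1443511}{343} \approx -4208.5$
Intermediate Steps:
$M = - \frac{8}{7}$ ($M = \frac{8}{-7 + 0} = \frac{8}{-7} = 8 \left(- \frac{1}{7}\right) = - \frac{8}{7} \approx -1.1429$)
$o{\left(s,Y \right)} = - \frac{3}{7} + \frac{Y}{7}$
$O{\left(L \right)} = - \frac{3}{7} - \frac{3 L^{2}}{7}$ ($O{\left(L \right)} = \frac{3 \left(- \frac{8 \left(L^{2} + 1\right)}{7}\right)}{8} = \frac{3 \left(- \frac{8 \left(1 + L^{2}\right)}{7}\right)}{8} = \frac{3 \left(- \frac{8}{7} - \frac{8 L^{2}}{7}\right)}{8} = - \frac{3}{7} - \frac{3 L^{2}}{7}$)
$-4207 + O{\left(o{\left(-2,-8 \right)} \right)} = -4207 - \left(\frac{3}{7} + \frac{3 \left(- \frac{3}{7} + \frac{1}{7} \left(-8\right)\right)^{2}}{7}\right) = -4207 - \left(\frac{3}{7} + \frac{3 \left(- \frac{3}{7} - \frac{8}{7}\right)^{2}}{7}\right) = -4207 - \left(\frac{3}{7} + \frac{3 \left(- \frac{11}{7}\right)^{2}}{7}\right) = -4207 - \frac{510}{343} = - \frac{1443511}{343}$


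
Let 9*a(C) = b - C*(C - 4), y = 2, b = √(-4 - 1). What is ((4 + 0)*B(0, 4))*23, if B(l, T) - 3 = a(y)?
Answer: 2852/9 + 92*I*√5/9 ≈ 316.89 + 22.858*I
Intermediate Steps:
b = I*√5 (b = √(-5) = I*√5 ≈ 2.2361*I)
a(C) = -C*(-4 + C)/9 + I*√5/9 (a(C) = (I*√5 - C*(C - 4))/9 = (I*√5 - C*(-4 + C))/9 = -C*(-4 + C)/9 + I*√5/9)
B(l, T) = 31/9 + I*√5/9 (B(l, T) = 3 + (-⅑*2² + (4/9)*2 + I*√5/9) = 3 + (-⅑*4 + 8/9 + I*√5/9) = 3 + (-4/9 + 8/9 + I*√5/9) = 3 + (4/9 + I*√5/9) = 31/9 + I*√5/9)
((4 + 0)*B(0, 4))*23 = ((4 + 0)*(31/9 + I*√5/9))*23 = (4*(31/9 + I*√5/9))*23 = (124/9 + 4*I*√5/9)*23 = 2852/9 + 92*I*√5/9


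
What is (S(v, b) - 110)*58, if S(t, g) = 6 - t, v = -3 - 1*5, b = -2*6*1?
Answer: -5568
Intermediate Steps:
b = -12 (b = -12*1 = -12)
v = -8 (v = -3 - 5 = -8)
(S(v, b) - 110)*58 = ((6 - 1*(-8)) - 110)*58 = ((6 + 8) - 110)*58 = (14 - 110)*58 = -96*58 = -5568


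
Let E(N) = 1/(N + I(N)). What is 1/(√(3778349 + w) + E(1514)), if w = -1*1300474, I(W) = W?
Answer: -3028/22719100653999 + 45843920*√99115/22719100653999 ≈ 0.00063527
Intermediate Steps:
w = -1300474
E(N) = 1/(2*N) (E(N) = 1/(N + N) = 1/(2*N))
1/(√(3778349 + w) + E(1514)) = 1/(√(3778349 - 1300474) + (½)/1514) = 1/(√2477875 + (½)*(1/1514)) = 1/(5*√99115 + 1/3028) = 1/(1/3028 + 5*√99115)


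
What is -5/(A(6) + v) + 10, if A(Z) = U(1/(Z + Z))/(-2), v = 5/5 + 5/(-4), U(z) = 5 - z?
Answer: 154/13 ≈ 11.846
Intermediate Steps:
v = -¼ (v = 5*(⅕) + 5*(-¼) = 1 - 5/4 = -¼ ≈ -0.25000)
A(Z) = -5/2 + 1/(4*Z) (A(Z) = (5 - 1/(Z + Z))/(-2) = (5 - 1/(2*Z))*(-½) = -5/2 + 1/(4*Z))
-5/(A(6) + v) + 10 = -5/((¼)*(1 - 10*6)/6 - ¼) + 10 = -5/((¼)*(⅙)*(1 - 60) - ¼) + 10 = -5/((¼)*(⅙)*(-59) - ¼) + 10 = -5/(-59/24 - ¼) + 10 = -5/(-65/24) + 10 = -24/65*(-5) + 10 = 24/13 + 10 = 154/13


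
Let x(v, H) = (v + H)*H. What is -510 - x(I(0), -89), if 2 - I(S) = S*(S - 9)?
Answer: -8253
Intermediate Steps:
I(S) = 2 - S*(-9 + S) (I(S) = 2 - S*(S - 9) = 2 - S*(-9 + S))
x(v, H) = H*(H + v) (x(v, H) = (H + v)*H = H*(H + v))
-510 - x(I(0), -89) = -510 - (-89)*(-89 + (2 - 1*0**2 + 9*0)) = -510 - (-89)*(-89 + (2 - 1*0 + 0)) = -510 - (-89)*(-89 + (2 + 0 + 0)) = -510 - (-89)*(-89 + 2) = -510 - (-89)*(-87) = -510 - 1*7743 = -510 - 7743 = -8253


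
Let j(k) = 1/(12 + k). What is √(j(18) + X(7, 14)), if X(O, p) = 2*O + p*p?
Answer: √189030/30 ≈ 14.493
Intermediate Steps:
X(O, p) = p² + 2*O (X(O, p) = 2*O + p² = p² + 2*O)
√(j(18) + X(7, 14)) = √(1/(12 + 18) + (14² + 2*7)) = √(1/30 + (196 + 14)) = √(1/30 + 210) = √(6301/30) = √189030/30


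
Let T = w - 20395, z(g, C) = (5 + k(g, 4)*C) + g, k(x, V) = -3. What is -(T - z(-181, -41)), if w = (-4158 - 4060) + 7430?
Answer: 21130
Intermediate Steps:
w = -788 (w = -8218 + 7430 = -788)
z(g, C) = 5 + g - 3*C (z(g, C) = (5 - 3*C) + g = 5 + g - 3*C)
T = -21183 (T = -788 - 20395 = -21183)
-(T - z(-181, -41)) = -(-21183 - (5 - 181 - 3*(-41))) = -(-21183 - (5 - 181 + 123)) = -(-21183 - 1*(-53)) = -(-21183 + 53) = -1*(-21130) = 21130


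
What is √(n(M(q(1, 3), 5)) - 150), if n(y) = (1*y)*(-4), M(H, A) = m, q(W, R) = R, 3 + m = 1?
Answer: I*√142 ≈ 11.916*I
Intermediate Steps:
m = -2 (m = -3 + 1 = -2)
M(H, A) = -2
n(y) = -4*y (n(y) = y*(-4) = -4*y)
√(n(M(q(1, 3), 5)) - 150) = √(-4*(-2) - 150) = √(8 - 150) = √(-142) = I*√142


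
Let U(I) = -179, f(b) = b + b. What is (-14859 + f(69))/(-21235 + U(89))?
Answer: 4907/7138 ≈ 0.68745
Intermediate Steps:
f(b) = 2*b
(-14859 + f(69))/(-21235 + U(89)) = (-14859 + 2*69)/(-21235 - 179) = (-14859 + 138)/(-21414) = -14721*(-1/21414) = 4907/7138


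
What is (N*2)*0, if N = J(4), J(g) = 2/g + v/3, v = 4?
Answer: 0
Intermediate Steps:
J(g) = 4/3 + 2/g (J(g) = 2/g + 4/3 = 4/3 + 2/g)
N = 11/6 (N = 4/3 + 2/4 = 4/3 + 2*(1/4) = 4/3 + 1/2 = 11/6 ≈ 1.8333)
(N*2)*0 = ((11/6)*2)*0 = (11/3)*0 = 0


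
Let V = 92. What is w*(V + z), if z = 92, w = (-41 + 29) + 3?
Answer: -1656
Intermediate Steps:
w = -9 (w = -12 + 3 = -9)
w*(V + z) = -9*(92 + 92) = -9*184 = -1656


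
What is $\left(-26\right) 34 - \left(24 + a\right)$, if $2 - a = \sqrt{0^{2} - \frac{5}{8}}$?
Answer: $-910 + \frac{i \sqrt{10}}{4} \approx -910.0 + 0.79057 i$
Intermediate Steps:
$a = 2 - \frac{i \sqrt{10}}{4}$ ($a = 2 - \sqrt{0^{2} - \frac{5}{8}} = 2 - \sqrt{0 - \frac{5}{8}} = 2 - \sqrt{- \frac{5}{8}} = 2 - \frac{i \sqrt{10}}{4} \approx 2.0 - 0.79057 i$)
$\left(-26\right) 34 - \left(24 + a\right) = \left(-26\right) 34 - \left(26 - \frac{i \sqrt{10}}{4}\right) = -884 - \left(26 - \frac{i \sqrt{10}}{4}\right) = -910 + \frac{i \sqrt{10}}{4}$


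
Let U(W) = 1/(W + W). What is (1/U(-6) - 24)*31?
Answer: -1116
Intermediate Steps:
U(W) = 1/(2*W)
(1/U(-6) - 24)*31 = (1/((1/2)/(-6)) - 24)*31 = (1/((1/2)*(-1/6)) - 24)*31 = (1/(-1/12) - 24)*31 = (-12 - 24)*31 = -36*31 = -1116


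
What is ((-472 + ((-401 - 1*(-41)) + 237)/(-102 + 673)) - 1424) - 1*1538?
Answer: -1960937/571 ≈ -3434.2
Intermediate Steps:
((-472 + ((-401 - 1*(-41)) + 237)/(-102 + 673)) - 1424) - 1*1538 = ((-472 + ((-401 + 41) + 237)/571) - 1424) - 1538 = ((-472 + (-360 + 237)*(1/571)) - 1424) - 1538 = ((-472 - 123*1/571) - 1424) - 1538 = ((-472 - 123/571) - 1424) - 1538 = (-269635/571 - 1424) - 1538 = -1082739/571 - 1538 = -1960937/571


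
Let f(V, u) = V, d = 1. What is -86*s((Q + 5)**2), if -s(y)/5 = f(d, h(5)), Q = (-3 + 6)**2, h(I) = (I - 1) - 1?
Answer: 430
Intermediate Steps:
h(I) = -2 + I (h(I) = (-1 + I) - 1 = -2 + I)
Q = 9 (Q = 3**2 = 9)
s(y) = -5 (s(y) = -5*1 = -5)
-86*s((Q + 5)**2) = -86*(-5) = 430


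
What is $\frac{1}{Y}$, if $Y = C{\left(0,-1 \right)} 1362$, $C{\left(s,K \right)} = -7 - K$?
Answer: $- \frac{1}{8172} \approx -0.00012237$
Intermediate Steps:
$Y = -8172$ ($Y = \left(-7 - -1\right) 1362 = \left(-7 + 1\right) 1362 = \left(-6\right) 1362 = -8172$)
$\frac{1}{Y} = \frac{1}{-8172} = - \frac{1}{8172}$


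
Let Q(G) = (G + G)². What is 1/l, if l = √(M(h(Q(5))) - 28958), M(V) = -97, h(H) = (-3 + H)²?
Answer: -I*√29055/29055 ≈ -0.0058666*I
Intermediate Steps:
Q(G) = 4*G² (Q(G) = (2*G)² = 4*G²)
l = I*√29055 (l = √(-97 - 28958) = √(-29055) = I*√29055 ≈ 170.46*I)
1/l = 1/(I*√29055) = -I*√29055/29055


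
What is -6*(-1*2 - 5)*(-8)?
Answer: -336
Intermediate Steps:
-6*(-1*2 - 5)*(-8) = -6*(-2 - 5)*(-8) = -6*(-7)*(-8) = 42*(-8) = -336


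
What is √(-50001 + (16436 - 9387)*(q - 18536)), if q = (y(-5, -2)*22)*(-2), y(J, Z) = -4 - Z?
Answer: 7*I*√2654897 ≈ 11406.0*I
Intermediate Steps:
q = 88 (q = ((-4 - 1*(-2))*22)*(-2) = ((-4 + 2)*22)*(-2) = -2*22*(-2) = -44*(-2) = 88)
√(-50001 + (16436 - 9387)*(q - 18536)) = √(-50001 + (16436 - 9387)*(88 - 18536)) = √(-50001 + 7049*(-18448)) = √(-50001 - 130039952) = √(-130089953) = 7*I*√2654897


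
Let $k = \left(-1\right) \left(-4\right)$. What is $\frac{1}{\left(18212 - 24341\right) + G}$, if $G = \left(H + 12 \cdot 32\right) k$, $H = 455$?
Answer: $- \frac{1}{2773} \approx -0.00036062$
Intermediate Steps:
$k = 4$
$G = 3356$ ($G = \left(455 + 12 \cdot 32\right) 4 = \left(455 + 384\right) 4 = 839 \cdot 4 = 3356$)
$\frac{1}{\left(18212 - 24341\right) + G} = \frac{1}{\left(18212 - 24341\right) + 3356} = \frac{1}{-6129 + 3356} = \frac{1}{-2773} = - \frac{1}{2773}$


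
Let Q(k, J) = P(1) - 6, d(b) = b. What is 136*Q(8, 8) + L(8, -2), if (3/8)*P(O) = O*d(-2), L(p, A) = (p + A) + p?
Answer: -4582/3 ≈ -1527.3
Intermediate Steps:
L(p, A) = A + 2*p (L(p, A) = (A + p) + p = A + 2*p)
P(O) = -16*O/3 (P(O) = 8*(O*(-2))/3 = 8*(-2*O)/3 = -16*O/3)
Q(k, J) = -34/3 (Q(k, J) = -16/3*1 - 6 = -16/3 - 6 = -34/3)
136*Q(8, 8) + L(8, -2) = 136*(-34/3) + (-2 + 2*8) = -4624/3 + (-2 + 16) = -4624/3 + 14 = -4582/3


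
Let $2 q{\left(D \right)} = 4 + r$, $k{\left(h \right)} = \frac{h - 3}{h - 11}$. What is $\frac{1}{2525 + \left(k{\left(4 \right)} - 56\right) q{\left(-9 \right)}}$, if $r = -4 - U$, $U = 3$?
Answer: $\frac{14}{36529} \approx 0.00038326$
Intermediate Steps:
$k{\left(h \right)} = \frac{-3 + h}{-11 + h}$
$r = -7$ ($r = -4 - 3 = -7$)
$q{\left(D \right)} = - \frac{3}{2}$ ($q{\left(D \right)} = \frac{4 - 7}{2} = \frac{1}{2} \left(-3\right) = - \frac{3}{2}$)
$\frac{1}{2525 + \left(k{\left(4 \right)} - 56\right) q{\left(-9 \right)}} = \frac{1}{2525 + \left(\frac{-3 + 4}{-11 + 4} - 56\right) \left(- \frac{3}{2}\right)} = \frac{1}{2525 + \left(\frac{1}{-7} \cdot 1 - 56\right) \left(- \frac{3}{2}\right)} = \frac{1}{2525 + \left(\left(- \frac{1}{7}\right) 1 - 56\right) \left(- \frac{3}{2}\right)} = \frac{1}{2525 + \left(- \frac{1}{7} - 56\right) \left(- \frac{3}{2}\right)} = \frac{1}{2525 - - \frac{1179}{14}} = \frac{1}{2525 + \frac{1179}{14}} = \frac{1}{\frac{36529}{14}} = \frac{14}{36529}$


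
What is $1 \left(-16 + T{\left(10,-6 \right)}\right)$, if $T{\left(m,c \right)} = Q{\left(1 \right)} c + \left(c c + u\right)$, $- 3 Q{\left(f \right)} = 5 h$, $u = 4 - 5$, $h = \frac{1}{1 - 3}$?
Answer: $14$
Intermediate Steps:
$h = - \frac{1}{2}$ ($h = \frac{1}{-2} = - \frac{1}{2} \approx -0.5$)
$u = -1$ ($u = 4 - 5 = -1$)
$Q{\left(f \right)} = \frac{5}{6}$ ($Q{\left(f \right)} = - \frac{5 \left(- \frac{1}{2}\right)}{3} = \left(- \frac{1}{3}\right) \left(- \frac{5}{2}\right) = \frac{5}{6}$)
$T{\left(m,c \right)} = -1 + c^{2} + \frac{5 c}{6}$ ($T{\left(m,c \right)} = \frac{5 c}{6} + \left(c c - 1\right) = \frac{5 c}{6} + \left(c^{2} - 1\right) = \frac{5 c}{6} + \left(-1 + c^{2}\right) = -1 + c^{2} + \frac{5 c}{6}$)
$1 \left(-16 + T{\left(10,-6 \right)}\right) = 1 \left(-16 + \left(-1 + \left(-6\right)^{2} + \frac{5}{6} \left(-6\right)\right)\right) = 1 \left(-16 - -30\right) = 1 \left(-16 + 30\right) = 1 \cdot 14 = 14$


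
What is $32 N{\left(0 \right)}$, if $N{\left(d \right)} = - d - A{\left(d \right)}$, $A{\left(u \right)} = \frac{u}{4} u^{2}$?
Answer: $0$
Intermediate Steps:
$A{\left(u \right)} = \frac{u^{3}}{4}$ ($A{\left(u \right)} = u \frac{1}{4} u^{2} = \frac{u}{4} u^{2} = \frac{u^{3}}{4}$)
$N{\left(d \right)} = - d - \frac{d^{3}}{4}$
$32 N{\left(0 \right)} = 32 \left(\left(-1\right) 0 - \frac{0^{3}}{4}\right) = 32 \left(0 - 0\right) = 32 \left(0 + 0\right) = 32 \cdot 0 = 0$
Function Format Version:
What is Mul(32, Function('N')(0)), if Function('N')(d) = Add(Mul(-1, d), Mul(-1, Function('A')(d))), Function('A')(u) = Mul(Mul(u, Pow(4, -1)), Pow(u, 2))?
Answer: 0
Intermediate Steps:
Function('A')(u) = Mul(Rational(1, 4), Pow(u, 3)) (Function('A')(u) = Mul(Mul(u, Rational(1, 4)), Pow(u, 2)) = Mul(Mul(Rational(1, 4), u), Pow(u, 2)) = Mul(Rational(1, 4), Pow(u, 3)))
Function('N')(d) = Add(Mul(-1, d), Mul(Rational(-1, 4), Pow(d, 3))) (Function('N')(d) = Add(Mul(-1, d), Mul(-1, Mul(Rational(1, 4), Pow(d, 3)))) = Add(Mul(-1, d), Mul(Rational(-1, 4), Pow(d, 3))))
Mul(32, Function('N')(0)) = Mul(32, Add(Mul(-1, 0), Mul(Rational(-1, 4), Pow(0, 3)))) = Mul(32, Add(0, Mul(Rational(-1, 4), 0))) = Mul(32, Add(0, 0)) = Mul(32, 0) = 0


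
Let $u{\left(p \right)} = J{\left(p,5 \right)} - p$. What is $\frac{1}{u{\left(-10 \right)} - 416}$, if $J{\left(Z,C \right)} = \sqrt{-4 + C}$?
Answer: $- \frac{1}{405} \approx -0.0024691$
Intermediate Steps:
$u{\left(p \right)} = 1 - p$ ($u{\left(p \right)} = \sqrt{-4 + 5} - p = \sqrt{1} - p = 1 - p$)
$\frac{1}{u{\left(-10 \right)} - 416} = \frac{1}{\left(1 - -10\right) - 416} = \frac{1}{\left(1 + 10\right) - 416} = \frac{1}{11 - 416} = \frac{1}{-405} = - \frac{1}{405}$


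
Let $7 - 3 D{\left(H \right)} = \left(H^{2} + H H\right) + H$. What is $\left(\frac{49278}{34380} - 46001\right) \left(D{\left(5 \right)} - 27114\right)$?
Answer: $\frac{3743904731}{3} \approx 1.248 \cdot 10^{9}$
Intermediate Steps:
$D{\left(H \right)} = \frac{7}{3} - \frac{2 H^{2}}{3} - \frac{H}{3}$ ($D{\left(H \right)} = \frac{7}{3} - \frac{\left(H^{2} + H H\right) + H}{3} = \frac{7}{3} - \frac{\left(H^{2} + H^{2}\right) + H}{3} = \frac{7}{3} - \frac{2 H^{2} + H}{3} = \frac{7}{3} - \frac{H + 2 H^{2}}{3} = \frac{7}{3} - \left(\frac{H}{3} + \frac{2 H^{2}}{3}\right) = \frac{7}{3} - \frac{2 H^{2}}{3} - \frac{H}{3}$)
$\left(\frac{49278}{34380} - 46001\right) \left(D{\left(5 \right)} - 27114\right) = \left(\frac{49278}{34380} - 46001\right) \left(\left(\frac{7}{3} - \frac{2 \cdot 5^{2}}{3} - \frac{5}{3}\right) - 27114\right) = \left(49278 \cdot \frac{1}{34380} - 46001\right) \left(\left(\frac{7}{3} - \frac{50}{3} - \frac{5}{3}\right) - 27114\right) = \left(\frac{43}{30} - 46001\right) \left(\left(\frac{7}{3} - \frac{50}{3} - \frac{5}{3}\right) - 27114\right) = - \frac{1379987 \left(-16 - 27114\right)}{30} = \left(- \frac{1379987}{30}\right) \left(-27130\right) = \frac{3743904731}{3}$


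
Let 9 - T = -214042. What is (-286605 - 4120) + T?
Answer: -76674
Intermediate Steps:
T = 214051 (T = 9 - 1*(-214042) = 9 + 214042 = 214051)
(-286605 - 4120) + T = (-286605 - 4120) + 214051 = -290725 + 214051 = -76674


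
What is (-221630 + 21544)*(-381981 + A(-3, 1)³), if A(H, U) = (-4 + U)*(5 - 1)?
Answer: 76774798974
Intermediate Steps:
A(H, U) = -16 + 4*U (A(H, U) = (-4 + U)*4 = -16 + 4*U)
(-221630 + 21544)*(-381981 + A(-3, 1)³) = (-221630 + 21544)*(-381981 + (-16 + 4*1)³) = -200086*(-381981 + (-16 + 4)³) = -200086*(-381981 + (-12)³) = -200086*(-381981 - 1728) = -200086*(-383709) = 76774798974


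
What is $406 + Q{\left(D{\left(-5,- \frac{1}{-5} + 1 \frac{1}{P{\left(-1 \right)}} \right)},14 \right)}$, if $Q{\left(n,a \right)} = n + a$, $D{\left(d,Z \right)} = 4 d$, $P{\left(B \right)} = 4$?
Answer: $400$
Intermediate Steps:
$Q{\left(n,a \right)} = a + n$
$406 + Q{\left(D{\left(-5,- \frac{1}{-5} + 1 \frac{1}{P{\left(-1 \right)}} \right)},14 \right)} = 406 + \left(14 + 4 \left(-5\right)\right) = 406 + \left(14 - 20\right) = 406 - 6 = 400$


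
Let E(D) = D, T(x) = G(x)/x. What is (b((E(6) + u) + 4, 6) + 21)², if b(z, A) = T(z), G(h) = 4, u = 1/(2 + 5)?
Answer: 2307361/5041 ≈ 457.72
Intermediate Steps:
u = ⅐ (u = 1/7 = ⅐ ≈ 0.14286)
T(x) = 4/x
b(z, A) = 4/z
(b((E(6) + u) + 4, 6) + 21)² = (4/((6 + ⅐) + 4) + 21)² = (4/(43/7 + 4) + 21)² = (4/(71/7) + 21)² = (4*(7/71) + 21)² = (28/71 + 21)² = (1519/71)² = 2307361/5041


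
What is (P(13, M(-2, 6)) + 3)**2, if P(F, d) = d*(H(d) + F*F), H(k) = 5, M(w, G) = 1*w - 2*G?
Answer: 5919489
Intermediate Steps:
M(w, G) = w - 2*G
P(F, d) = d*(5 + F**2) (P(F, d) = d*(5 + F*F) = d*(5 + F**2))
(P(13, M(-2, 6)) + 3)**2 = ((-2 - 2*6)*(5 + 13**2) + 3)**2 = ((-2 - 12)*(5 + 169) + 3)**2 = (-14*174 + 3)**2 = (-2436 + 3)**2 = (-2433)**2 = 5919489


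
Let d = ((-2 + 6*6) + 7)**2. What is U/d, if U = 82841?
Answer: 82841/1681 ≈ 49.281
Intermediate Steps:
d = 1681 (d = ((-2 + 36) + 7)**2 = (34 + 7)**2 = 41**2 = 1681)
U/d = 82841/1681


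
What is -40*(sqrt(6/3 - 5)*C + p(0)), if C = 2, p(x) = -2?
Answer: 80 - 80*I*sqrt(3) ≈ 80.0 - 138.56*I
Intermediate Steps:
-40*(sqrt(6/3 - 5)*C + p(0)) = -40*(sqrt(6/3 - 5)*2 - 2) = -40*(sqrt(6*(1/3) - 5)*2 - 2) = -40*(sqrt(2 - 5)*2 - 2) = -40*(sqrt(-3)*2 - 2) = -40*((I*sqrt(3))*2 - 2) = -40*(2*I*sqrt(3) - 2) = -40*(-2 + 2*I*sqrt(3)) = 80 - 80*I*sqrt(3)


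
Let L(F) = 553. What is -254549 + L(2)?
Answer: -253996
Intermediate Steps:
-254549 + L(2) = -254549 + 553 = -253996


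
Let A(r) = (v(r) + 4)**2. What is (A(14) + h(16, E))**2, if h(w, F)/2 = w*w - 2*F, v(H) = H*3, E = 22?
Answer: 6451600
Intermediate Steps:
v(H) = 3*H
h(w, F) = -4*F + 2*w**2 (h(w, F) = 2*(w*w - 2*F) = 2*(w**2 - 2*F) = -4*F + 2*w**2)
A(r) = (4 + 3*r)**2 (A(r) = (3*r + 4)**2 = (4 + 3*r)**2)
(A(14) + h(16, E))**2 = ((4 + 3*14)**2 + (-4*22 + 2*16**2))**2 = ((4 + 42)**2 + (-88 + 2*256))**2 = (46**2 + (-88 + 512))**2 = (2116 + 424)**2 = 2540**2 = 6451600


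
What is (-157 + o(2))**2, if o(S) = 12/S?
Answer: 22801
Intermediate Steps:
(-157 + o(2))**2 = (-157 + 12/2)**2 = (-157 + 12*(1/2))**2 = (-157 + 6)**2 = (-151)**2 = 22801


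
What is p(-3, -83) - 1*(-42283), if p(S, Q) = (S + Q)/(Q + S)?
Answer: 42284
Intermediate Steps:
p(S, Q) = 1 (p(S, Q) = (Q + S)/(Q + S) = 1)
p(-3, -83) - 1*(-42283) = 1 - 1*(-42283) = 1 + 42283 = 42284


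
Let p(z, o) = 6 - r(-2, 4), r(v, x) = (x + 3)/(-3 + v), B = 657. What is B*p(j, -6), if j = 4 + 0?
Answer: 24309/5 ≈ 4861.8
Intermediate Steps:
j = 4
r(v, x) = (3 + x)/(-3 + v)
p(z, o) = 37/5 (p(z, o) = 6 - (3 + 4)/(-3 - 2) = 6 - 7/(-5) = 6 - (-1)*7/5 = 6 - 1*(-7/5) = 6 + 7/5 = 37/5)
B*p(j, -6) = 657*(37/5) = 24309/5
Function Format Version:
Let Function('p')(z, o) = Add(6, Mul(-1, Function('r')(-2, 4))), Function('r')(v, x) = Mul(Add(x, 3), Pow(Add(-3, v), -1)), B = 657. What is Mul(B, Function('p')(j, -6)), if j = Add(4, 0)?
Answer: Rational(24309, 5) ≈ 4861.8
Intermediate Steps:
j = 4
Function('r')(v, x) = Mul(Pow(Add(-3, v), -1), Add(3, x)) (Function('r')(v, x) = Mul(Add(3, x), Pow(Add(-3, v), -1)) = Mul(Pow(Add(-3, v), -1), Add(3, x)))
Function('p')(z, o) = Rational(37, 5) (Function('p')(z, o) = Add(6, Mul(-1, Mul(Pow(Add(-3, -2), -1), Add(3, 4)))) = Add(6, Mul(-1, Mul(Pow(-5, -1), 7))) = Add(6, Mul(-1, Mul(Rational(-1, 5), 7))) = Add(6, Mul(-1, Rational(-7, 5))) = Add(6, Rational(7, 5)) = Rational(37, 5))
Mul(B, Function('p')(j, -6)) = Mul(657, Rational(37, 5)) = Rational(24309, 5)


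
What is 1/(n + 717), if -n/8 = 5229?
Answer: -1/41115 ≈ -2.4322e-5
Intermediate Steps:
n = -41832 (n = -8*5229 = -41832)
1/(n + 717) = 1/(-41832 + 717) = 1/(-41115) = -1/41115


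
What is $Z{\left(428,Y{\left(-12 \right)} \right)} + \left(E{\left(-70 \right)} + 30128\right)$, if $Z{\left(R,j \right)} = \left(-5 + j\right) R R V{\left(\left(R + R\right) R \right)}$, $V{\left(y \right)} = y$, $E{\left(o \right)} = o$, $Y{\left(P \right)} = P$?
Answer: $-1140916817046$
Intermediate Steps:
$Z{\left(R,j \right)} = 2 R^{4} \left(-5 + j\right)$ ($Z{\left(R,j \right)} = \left(-5 + j\right) R R \left(R + R\right) R = R \left(-5 + j\right) R 2 R R = R^{2} \left(-5 + j\right) 2 R^{2} = 2 R^{4} \left(-5 + j\right)$)
$Z{\left(428,Y{\left(-12 \right)} \right)} + \left(E{\left(-70 \right)} + 30128\right) = 2 \cdot 428^{4} \left(-5 - 12\right) + \left(-70 + 30128\right) = 2 \cdot 33556377856 \left(-17\right) + 30058 = -1140916847104 + 30058 = -1140916817046$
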